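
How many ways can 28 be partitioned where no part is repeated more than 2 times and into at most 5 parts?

Direct enumeration gives 475 partitions.

475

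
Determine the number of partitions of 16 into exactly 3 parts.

21

The partitions of 16 that satisfy the conditions:
14+1+1
13+2+1
12+3+1
12+2+2
11+4+1
11+3+2
10+5+1
10+4+2
10+3+3
9+6+1
9+5+2
9+4+3
8+7+1
8+6+2
8+5+3
8+4+4
7+7+2
7+6+3
7+5+4
6+6+4
6+5+5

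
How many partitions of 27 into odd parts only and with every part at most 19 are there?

Enumerating by decreasing first part gives 184 partitions in all.

184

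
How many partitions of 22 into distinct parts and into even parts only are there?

12

Enumerating:
22
2+20
4+18
6+16
2+4+16
8+14
2+6+14
10+12
2+8+12
4+6+12
4+8+10
2+4+6+10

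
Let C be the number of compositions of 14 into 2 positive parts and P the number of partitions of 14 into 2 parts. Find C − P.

Ordered (compositions into 2 parts): C(13,1) = 13.
Partitions of 14 into exactly 2 parts: 7.
Difference: 13 − 7 = 6.

6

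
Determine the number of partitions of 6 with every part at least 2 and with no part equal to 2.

Enumerating:
6
3, 3
Counting gives 2.

2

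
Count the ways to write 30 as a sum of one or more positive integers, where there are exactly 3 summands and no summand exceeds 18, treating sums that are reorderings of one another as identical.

45

There are too many to list fully; the first 12 (by largest part) are:
18,11,1
18,10,2
18,9,3
18,8,4
18,7,5
18,6,6
17,12,1
17,11,2
17,10,3
17,9,4
17,8,5
17,7,6
…and 33 more, for 45 total.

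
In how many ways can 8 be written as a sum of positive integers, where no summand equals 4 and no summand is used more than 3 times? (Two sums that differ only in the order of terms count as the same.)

12

Listing the qualifying partitions of 8:
8
1 + 7
2 + 6
1 + 1 + 6
3 + 5
1 + 2 + 5
1 + 1 + 1 + 5
2 + 3 + 3
1 + 1 + 3 + 3
1 + 2 + 2 + 3
1 + 1 + 1 + 2 + 3
1 + 1 + 2 + 2 + 2
Counting gives 12.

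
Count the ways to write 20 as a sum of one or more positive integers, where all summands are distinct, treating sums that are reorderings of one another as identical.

There are too many to list fully; the first 12 (by largest part) are:
20
1, 19
2, 18
3, 17
1, 2, 17
4, 16
1, 3, 16
5, 15
1, 4, 15
2, 3, 15
6, 14
1, 5, 14
…and 52 more, for 64 total.

64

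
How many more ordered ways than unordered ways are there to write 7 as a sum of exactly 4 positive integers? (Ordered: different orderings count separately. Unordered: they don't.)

Ordered (compositions into 4 parts): C(6,3) = 20.
Partitions of 7 into exactly 4 parts: 3.
Difference: 20 − 3 = 17.

17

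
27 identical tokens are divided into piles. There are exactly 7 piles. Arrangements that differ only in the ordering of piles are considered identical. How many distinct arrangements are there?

Systematic enumeration (by largest part, then next-largest, …) yields 364.

364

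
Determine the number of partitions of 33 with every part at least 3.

Counting exhaustively, 556 partitions satisfy the conditions.

556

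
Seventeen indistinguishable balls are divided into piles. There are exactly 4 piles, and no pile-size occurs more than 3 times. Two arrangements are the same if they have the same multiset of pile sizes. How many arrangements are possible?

39

There are too many to list fully; the first 12 (by largest part) are:
1+1+1+14
1+1+2+13
1+1+3+12
1+2+2+12
1+1+4+11
1+2+3+11
2+2+2+11
1+1+5+10
1+2+4+10
1+3+3+10
2+2+3+10
1+1+6+9
…and 27 more, for 39 total.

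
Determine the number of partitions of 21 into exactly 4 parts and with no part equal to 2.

A partial list (first 12 by largest part):
1 + 1 + 1 + 18
1 + 1 + 3 + 16
1 + 1 + 4 + 15
1 + 1 + 5 + 14
1 + 3 + 3 + 14
1 + 1 + 6 + 13
1 + 3 + 4 + 13
1 + 1 + 7 + 12
1 + 3 + 5 + 12
1 + 4 + 4 + 12
3 + 3 + 3 + 12
1 + 1 + 8 + 11
…and 30 more, for 42 total.

42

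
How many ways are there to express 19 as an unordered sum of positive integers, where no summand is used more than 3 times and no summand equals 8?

A full systematic count gives 220.

220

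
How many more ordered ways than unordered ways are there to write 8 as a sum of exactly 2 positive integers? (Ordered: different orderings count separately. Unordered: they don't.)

3

Compositions: C(7,1) = 7.
Partitions of 8 into exactly 2 parts: 4.
Difference: 7 − 4 = 3.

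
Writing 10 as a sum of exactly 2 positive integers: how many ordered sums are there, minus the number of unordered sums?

4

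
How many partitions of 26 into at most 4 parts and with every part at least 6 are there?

21

Listing the qualifying partitions of 26:
26
6, 20
7, 19
8, 18
9, 17
10, 16
11, 15
12, 14
6, 6, 14
13, 13
6, 7, 13
6, 8, 12
7, 7, 12
6, 9, 11
7, 8, 11
6, 10, 10
7, 9, 10
8, 8, 10
8, 9, 9
6, 6, 6, 8
6, 6, 7, 7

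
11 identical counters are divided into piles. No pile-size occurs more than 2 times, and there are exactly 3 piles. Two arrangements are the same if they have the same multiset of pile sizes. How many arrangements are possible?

10

The partitions of 11 that satisfy the conditions:
1+1+9
1+2+8
1+3+7
2+2+7
1+4+6
2+3+6
1+5+5
2+4+5
3+3+5
3+4+4
Counting gives 10.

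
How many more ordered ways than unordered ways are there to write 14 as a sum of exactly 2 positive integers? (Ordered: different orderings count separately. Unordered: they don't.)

Compositions: C(13,1) = 13.
Unordered (partitions into 2 parts): 7.
Difference: 13 − 7 = 6.

6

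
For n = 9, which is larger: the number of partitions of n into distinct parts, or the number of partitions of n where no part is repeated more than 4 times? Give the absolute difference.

Partitions of 9 into distinct parts: 8.
Partitions of 9 where no part is repeated more than 4 times: 25.
|8 − 25| = 17.

17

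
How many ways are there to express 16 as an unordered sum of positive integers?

231

A full systematic count gives 231.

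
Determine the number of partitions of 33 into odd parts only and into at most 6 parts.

98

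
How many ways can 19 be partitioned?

Counting exhaustively, 490 partitions satisfy the conditions.

490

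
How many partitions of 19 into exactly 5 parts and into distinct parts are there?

The partitions of 19 that satisfy the conditions:
1+2+3+4+9
1+2+3+5+8
1+2+3+6+7
1+2+4+5+7
1+3+4+5+6

5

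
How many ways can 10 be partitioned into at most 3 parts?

14

Listing the qualifying partitions of 10:
10
9, 1
8, 2
8, 1, 1
7, 3
7, 2, 1
6, 4
6, 3, 1
6, 2, 2
5, 5
5, 4, 1
5, 3, 2
4, 4, 2
4, 3, 3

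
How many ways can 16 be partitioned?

231

Enumerating by decreasing first part gives 231 partitions in all.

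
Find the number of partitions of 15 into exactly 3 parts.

19

They are:
13 + 1 + 1
12 + 2 + 1
11 + 3 + 1
11 + 2 + 2
10 + 4 + 1
10 + 3 + 2
9 + 5 + 1
9 + 4 + 2
9 + 3 + 3
8 + 6 + 1
8 + 5 + 2
8 + 4 + 3
7 + 7 + 1
7 + 6 + 2
7 + 5 + 3
7 + 4 + 4
6 + 6 + 3
6 + 5 + 4
5 + 5 + 5
Counting gives 19.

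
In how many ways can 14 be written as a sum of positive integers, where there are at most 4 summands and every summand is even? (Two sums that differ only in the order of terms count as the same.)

11

Enumerating:
14
2+12
4+10
2+2+10
6+8
2+4+8
2+2+2+8
2+6+6
4+4+6
2+2+4+6
2+4+4+4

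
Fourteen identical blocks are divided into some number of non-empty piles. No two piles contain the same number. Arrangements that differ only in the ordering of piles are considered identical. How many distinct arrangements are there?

Enumerating:
14
1,13
2,12
3,11
1,2,11
4,10
1,3,10
5,9
1,4,9
2,3,9
6,8
1,5,8
2,4,8
1,2,3,8
1,6,7
2,5,7
3,4,7
1,2,4,7
3,5,6
1,2,5,6
1,3,4,6
2,3,4,5

22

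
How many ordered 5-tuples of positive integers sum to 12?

330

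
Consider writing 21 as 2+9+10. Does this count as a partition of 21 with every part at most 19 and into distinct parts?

The parts sum to 21, and the condition 'no summand exceeds 19' holds; the condition 'all summands are distinct' holds.

Yes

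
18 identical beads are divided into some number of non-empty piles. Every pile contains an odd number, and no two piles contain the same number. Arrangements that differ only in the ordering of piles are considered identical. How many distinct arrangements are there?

Listing the qualifying partitions of 18:
1 + 17
3 + 15
5 + 13
7 + 11
1 + 3 + 5 + 9
Counting gives 5.

5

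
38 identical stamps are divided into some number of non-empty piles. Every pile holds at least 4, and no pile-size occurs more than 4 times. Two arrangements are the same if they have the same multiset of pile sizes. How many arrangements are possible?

Enumerating by decreasing first part gives 482 partitions in all.

482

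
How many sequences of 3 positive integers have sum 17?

Equivalently, choose which 2 of the 16 gaps become plus signs: C(16,2) = 120.

120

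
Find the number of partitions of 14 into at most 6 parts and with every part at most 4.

16

Enumerating:
4+4+4+2
4+4+4+1+1
4+4+3+3
4+4+3+2+1
4+4+3+1+1+1
4+4+2+2+2
4+4+2+2+1+1
4+3+3+3+1
4+3+3+2+2
4+3+3+2+1+1
4+3+2+2+2+1
4+2+2+2+2+2
3+3+3+3+2
3+3+3+3+1+1
3+3+3+2+2+1
3+3+2+2+2+2
Counting gives 16.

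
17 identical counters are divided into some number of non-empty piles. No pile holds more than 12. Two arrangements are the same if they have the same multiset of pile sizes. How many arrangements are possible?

285

Direct enumeration gives 285 partitions.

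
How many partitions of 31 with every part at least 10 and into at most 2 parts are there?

7

They are:
31
21,10
20,11
19,12
18,13
17,14
16,15
That's 7 in total.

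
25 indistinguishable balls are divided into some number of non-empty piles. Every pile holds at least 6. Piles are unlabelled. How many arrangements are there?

Listing the qualifying partitions of 25:
25
19, 6
18, 7
17, 8
16, 9
15, 10
14, 11
13, 12
13, 6, 6
12, 7, 6
11, 8, 6
11, 7, 7
10, 9, 6
10, 8, 7
9, 9, 7
9, 8, 8
7, 6, 6, 6
Counting gives 17.

17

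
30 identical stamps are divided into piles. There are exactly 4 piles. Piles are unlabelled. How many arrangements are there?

206

There are 206 such partitions.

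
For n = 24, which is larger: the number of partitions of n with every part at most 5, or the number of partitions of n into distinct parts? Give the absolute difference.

Partitions of 24 with every part at most 5: 333.
Partitions of 24 into distinct parts: 122.
|333 − 122| = 211.

211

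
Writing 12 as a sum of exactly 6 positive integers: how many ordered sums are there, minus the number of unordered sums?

451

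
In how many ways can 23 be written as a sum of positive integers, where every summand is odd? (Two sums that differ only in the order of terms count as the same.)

104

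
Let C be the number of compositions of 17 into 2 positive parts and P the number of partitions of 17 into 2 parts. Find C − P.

8

Ordered (compositions into 2 parts): C(16,1) = 16.
Partitions of 17 into exactly 2 parts: 8.
Difference: 16 − 8 = 8.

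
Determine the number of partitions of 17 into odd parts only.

A partial list (first 12 by largest part):
17
1,1,15
1,3,13
1,1,1,1,13
1,5,11
3,3,11
1,1,1,3,11
1,1,1,1,1,1,11
1,7,9
3,5,9
1,1,1,5,9
1,1,3,3,9
…and 26 more, for 38 total.

38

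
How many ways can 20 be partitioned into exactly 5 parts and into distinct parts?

Listing the qualifying partitions of 20:
10, 4, 3, 2, 1
9, 5, 3, 2, 1
8, 6, 3, 2, 1
8, 5, 4, 2, 1
7, 6, 4, 2, 1
7, 5, 4, 3, 1
6, 5, 4, 3, 2

7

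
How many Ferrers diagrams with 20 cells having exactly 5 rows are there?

Counting exhaustively, 84 partitions satisfy the conditions.

84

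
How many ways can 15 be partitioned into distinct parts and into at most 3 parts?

20

The partitions of 15 that satisfy the conditions:
15
1+14
2+13
3+12
1+2+12
4+11
1+3+11
5+10
1+4+10
2+3+10
6+9
1+5+9
2+4+9
7+8
1+6+8
2+5+8
3+4+8
2+6+7
3+5+7
4+5+6
That's 20 in total.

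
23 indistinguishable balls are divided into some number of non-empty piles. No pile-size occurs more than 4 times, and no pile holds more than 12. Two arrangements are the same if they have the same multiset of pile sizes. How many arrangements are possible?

There are 650 such partitions.

650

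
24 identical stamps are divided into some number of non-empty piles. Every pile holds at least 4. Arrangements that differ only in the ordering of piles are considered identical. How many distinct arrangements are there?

50

A partial list (first 12 by largest part):
24
20,4
19,5
18,6
17,7
16,8
16,4,4
15,9
15,5,4
14,10
14,6,4
14,5,5
…and 38 more, for 50 total.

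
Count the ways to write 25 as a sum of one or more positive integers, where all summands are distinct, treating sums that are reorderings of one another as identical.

A full systematic count gives 142.

142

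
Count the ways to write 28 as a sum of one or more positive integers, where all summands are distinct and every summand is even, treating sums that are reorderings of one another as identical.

Listing the qualifying partitions of 28:
28
26+2
24+4
22+6
22+4+2
20+8
20+6+2
18+10
18+8+2
18+6+4
16+12
16+10+2
16+8+4
16+6+4+2
14+12+2
14+10+4
14+8+6
14+8+4+2
12+10+6
12+10+4+2
12+8+6+2
10+8+6+4
Counting gives 22.

22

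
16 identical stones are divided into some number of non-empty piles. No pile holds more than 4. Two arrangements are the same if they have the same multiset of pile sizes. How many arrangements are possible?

64

A partial list (first 12 by largest part):
4 + 4 + 4 + 4
4 + 4 + 4 + 3 + 1
4 + 4 + 4 + 2 + 2
4 + 4 + 4 + 2 + 1 + 1
4 + 4 + 4 + 1 + 1 + 1 + 1
4 + 4 + 3 + 3 + 2
4 + 4 + 3 + 3 + 1 + 1
4 + 4 + 3 + 2 + 2 + 1
4 + 4 + 3 + 2 + 1 + 1 + 1
4 + 4 + 3 + 1 + 1 + 1 + 1 + 1
4 + 4 + 2 + 2 + 2 + 2
4 + 4 + 2 + 2 + 2 + 1 + 1
…and 52 more, for 64 total.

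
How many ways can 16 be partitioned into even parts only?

22

They are:
16
14 + 2
12 + 4
12 + 2 + 2
10 + 6
10 + 4 + 2
10 + 2 + 2 + 2
8 + 8
8 + 6 + 2
8 + 4 + 4
8 + 4 + 2 + 2
8 + 2 + 2 + 2 + 2
6 + 6 + 4
6 + 6 + 2 + 2
6 + 4 + 4 + 2
6 + 4 + 2 + 2 + 2
6 + 2 + 2 + 2 + 2 + 2
4 + 4 + 4 + 4
4 + 4 + 4 + 2 + 2
4 + 4 + 2 + 2 + 2 + 2
4 + 2 + 2 + 2 + 2 + 2 + 2
2 + 2 + 2 + 2 + 2 + 2 + 2 + 2
Counting gives 22.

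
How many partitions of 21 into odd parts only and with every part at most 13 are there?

68

A partial list (first 12 by largest part):
13+7+1
13+5+3
13+5+1+1+1
13+3+3+1+1
13+3+1+1+1+1+1
13+1+1+1+1+1+1+1+1
11+9+1
11+7+3
11+7+1+1+1
11+5+5
11+5+3+1+1
11+5+1+1+1+1+1
…and 56 more, for 68 total.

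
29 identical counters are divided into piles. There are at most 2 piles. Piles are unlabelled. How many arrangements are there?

15

Listing the qualifying partitions of 29:
29
28 + 1
27 + 2
26 + 3
25 + 4
24 + 5
23 + 6
22 + 7
21 + 8
20 + 9
19 + 10
18 + 11
17 + 12
16 + 13
15 + 14
That's 15 in total.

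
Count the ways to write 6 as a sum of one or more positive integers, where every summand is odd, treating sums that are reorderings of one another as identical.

4

Listing the qualifying partitions of 6:
5,1
3,3
3,1,1,1
1,1,1,1,1,1
That's 4 in total.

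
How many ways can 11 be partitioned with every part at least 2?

They are:
11
9 + 2
8 + 3
7 + 4
7 + 2 + 2
6 + 5
6 + 3 + 2
5 + 4 + 2
5 + 3 + 3
5 + 2 + 2 + 2
4 + 4 + 3
4 + 3 + 2 + 2
3 + 3 + 3 + 2
3 + 2 + 2 + 2 + 2

14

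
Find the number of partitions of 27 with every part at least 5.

There are too many to list fully; the first 12 (by largest part) are:
27
5+22
6+21
7+20
8+19
9+18
10+17
5+5+17
11+16
5+6+16
12+15
5+7+15
…and 30 more, for 42 total.

42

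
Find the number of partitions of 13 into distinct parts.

They are:
13
1, 12
2, 11
3, 10
1, 2, 10
4, 9
1, 3, 9
5, 8
1, 4, 8
2, 3, 8
6, 7
1, 5, 7
2, 4, 7
1, 2, 3, 7
2, 5, 6
3, 4, 6
1, 2, 4, 6
1, 3, 4, 5

18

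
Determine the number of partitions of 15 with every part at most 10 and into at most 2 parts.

3

The partitions of 15 that satisfy the conditions:
10+5
9+6
8+7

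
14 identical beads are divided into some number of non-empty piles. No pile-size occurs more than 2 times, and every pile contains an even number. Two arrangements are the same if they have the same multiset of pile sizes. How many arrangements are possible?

Enumerating:
14
12, 2
10, 4
10, 2, 2
8, 6
8, 4, 2
6, 6, 2
6, 4, 4
6, 4, 2, 2
That's 9 in total.

9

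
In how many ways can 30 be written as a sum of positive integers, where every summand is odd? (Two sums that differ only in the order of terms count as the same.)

296

There are 296 such partitions.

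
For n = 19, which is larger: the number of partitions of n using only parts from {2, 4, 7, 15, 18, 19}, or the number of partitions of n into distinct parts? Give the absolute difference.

Partitions of 19 using only parts from {2, 4, 7, 15, 18, 19}: 7.
Partitions of 19 into distinct parts: 54.
|7 − 54| = 47.

47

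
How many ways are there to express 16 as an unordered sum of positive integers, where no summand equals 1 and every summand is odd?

5

Enumerating:
13 + 3
11 + 5
9 + 7
7 + 3 + 3 + 3
5 + 5 + 3 + 3
Counting gives 5.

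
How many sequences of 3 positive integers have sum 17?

Place 2 bars in the 16 internal gaps of a row of 17 dots: C(16,2) = 120.

120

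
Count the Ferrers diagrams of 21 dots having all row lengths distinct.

76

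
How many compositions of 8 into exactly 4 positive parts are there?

Equivalently, choose which 3 of the 7 gaps become plus signs: C(7,3) = 35.

35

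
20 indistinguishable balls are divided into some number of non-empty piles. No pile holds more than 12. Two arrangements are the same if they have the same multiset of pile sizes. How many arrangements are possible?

582

Enumerating by decreasing first part gives 582 partitions in all.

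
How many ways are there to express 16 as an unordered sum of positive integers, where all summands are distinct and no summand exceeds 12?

A partial list (first 12 by largest part):
4,12
1,3,12
5,11
1,4,11
2,3,11
6,10
1,5,10
2,4,10
1,2,3,10
7,9
1,6,9
2,5,9
…and 15 more, for 27 total.

27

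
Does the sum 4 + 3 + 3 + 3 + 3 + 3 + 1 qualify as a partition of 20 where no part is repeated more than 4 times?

The parts sum to 20, and the condition 'no summand is used more than 4 times' is violated.

No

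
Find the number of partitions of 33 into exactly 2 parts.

Listing the qualifying partitions of 33:
32+1
31+2
30+3
29+4
28+5
27+6
26+7
25+8
24+9
23+10
22+11
21+12
20+13
19+14
18+15
17+16
Counting gives 16.

16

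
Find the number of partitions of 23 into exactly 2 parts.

11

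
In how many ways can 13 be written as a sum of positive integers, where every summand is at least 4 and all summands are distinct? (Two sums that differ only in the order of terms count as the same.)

4

They are:
13
4,9
5,8
6,7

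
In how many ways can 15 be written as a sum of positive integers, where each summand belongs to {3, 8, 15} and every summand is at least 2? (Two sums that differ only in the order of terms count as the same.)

Enumerating:
15
3,3,3,3,3

2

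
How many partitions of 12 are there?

77

There are 77 such partitions.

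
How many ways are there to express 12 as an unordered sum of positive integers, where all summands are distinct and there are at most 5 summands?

15

Enumerating:
12
11, 1
10, 2
9, 3
9, 2, 1
8, 4
8, 3, 1
7, 5
7, 4, 1
7, 3, 2
6, 5, 1
6, 4, 2
6, 3, 2, 1
5, 4, 3
5, 4, 2, 1
That's 15 in total.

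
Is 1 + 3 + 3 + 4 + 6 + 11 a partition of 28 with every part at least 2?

No

The parts sum to 28, and the condition 'every summand is at least 2' is violated.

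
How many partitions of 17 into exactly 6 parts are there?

44

A partial list (first 12 by largest part):
12, 1, 1, 1, 1, 1
11, 2, 1, 1, 1, 1
10, 3, 1, 1, 1, 1
10, 2, 2, 1, 1, 1
9, 4, 1, 1, 1, 1
9, 3, 2, 1, 1, 1
9, 2, 2, 2, 1, 1
8, 5, 1, 1, 1, 1
8, 4, 2, 1, 1, 1
8, 3, 3, 1, 1, 1
8, 3, 2, 2, 1, 1
8, 2, 2, 2, 2, 1
…and 32 more, for 44 total.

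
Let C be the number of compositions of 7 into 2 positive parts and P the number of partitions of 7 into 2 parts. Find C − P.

Ordered (compositions into 2 parts): C(6,1) = 6.
Partitions of 7 into exactly 2 parts: 3.
Difference: 6 − 3 = 3.

3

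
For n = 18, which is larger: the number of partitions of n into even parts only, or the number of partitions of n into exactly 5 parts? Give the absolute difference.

Partitions of 18 into even parts only: 30.
Partitions of 18 into exactly 5 parts: 57.
|30 − 57| = 27.

27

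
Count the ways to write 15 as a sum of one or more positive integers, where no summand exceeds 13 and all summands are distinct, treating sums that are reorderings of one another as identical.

25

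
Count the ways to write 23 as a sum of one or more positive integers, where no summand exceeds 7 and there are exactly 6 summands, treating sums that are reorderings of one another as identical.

A partial list (first 12 by largest part):
7, 7, 6, 1, 1, 1
7, 7, 5, 2, 1, 1
7, 7, 4, 3, 1, 1
7, 7, 4, 2, 2, 1
7, 7, 3, 3, 2, 1
7, 7, 3, 2, 2, 2
7, 6, 6, 2, 1, 1
7, 6, 5, 3, 1, 1
7, 6, 5, 2, 2, 1
7, 6, 4, 4, 1, 1
7, 6, 4, 3, 2, 1
7, 6, 4, 2, 2, 2
…and 43 more, for 55 total.

55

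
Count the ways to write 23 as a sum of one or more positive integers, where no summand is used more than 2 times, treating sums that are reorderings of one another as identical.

355

There are 355 such partitions.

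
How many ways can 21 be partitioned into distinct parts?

76

Direct enumeration gives 76 partitions.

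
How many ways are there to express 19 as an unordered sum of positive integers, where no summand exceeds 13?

Counting exhaustively, 471 partitions satisfy the conditions.

471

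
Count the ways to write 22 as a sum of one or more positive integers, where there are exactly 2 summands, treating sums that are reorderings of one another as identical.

They are:
1+21
2+20
3+19
4+18
5+17
6+16
7+15
8+14
9+13
10+12
11+11
Counting gives 11.

11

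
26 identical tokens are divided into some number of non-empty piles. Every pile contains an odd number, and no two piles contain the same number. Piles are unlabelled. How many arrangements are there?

They are:
1, 25
3, 23
5, 21
7, 19
9, 17
1, 3, 5, 17
11, 15
1, 3, 7, 15
1, 3, 9, 13
1, 5, 7, 13
1, 5, 9, 11
3, 5, 7, 11

12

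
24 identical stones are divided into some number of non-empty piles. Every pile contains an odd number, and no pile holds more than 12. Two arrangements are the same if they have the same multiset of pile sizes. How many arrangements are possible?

91

Counting exhaustively, 91 partitions satisfy the conditions.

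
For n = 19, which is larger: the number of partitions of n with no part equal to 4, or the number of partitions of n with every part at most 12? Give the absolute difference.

146

Partitions of 19 with no part equal to 4: 314.
Partitions of 19 with every part at most 12: 460.
|314 − 460| = 146.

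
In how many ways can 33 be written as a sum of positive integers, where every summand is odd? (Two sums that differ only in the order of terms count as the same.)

448

There are 448 such partitions.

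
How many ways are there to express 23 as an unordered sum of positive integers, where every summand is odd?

104

There are 104 such partitions.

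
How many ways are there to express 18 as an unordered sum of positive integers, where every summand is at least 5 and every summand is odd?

3

Listing the qualifying partitions of 18:
13, 5
11, 7
9, 9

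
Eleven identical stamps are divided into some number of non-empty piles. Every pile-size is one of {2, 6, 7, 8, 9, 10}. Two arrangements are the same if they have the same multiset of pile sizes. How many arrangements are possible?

Listing the qualifying partitions of 11:
9+2
7+2+2
That's 2 in total.

2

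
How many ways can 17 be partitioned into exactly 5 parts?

47

There are too many to list fully; the first 12 (by largest part) are:
13 + 1 + 1 + 1 + 1
12 + 2 + 1 + 1 + 1
11 + 3 + 1 + 1 + 1
11 + 2 + 2 + 1 + 1
10 + 4 + 1 + 1 + 1
10 + 3 + 2 + 1 + 1
10 + 2 + 2 + 2 + 1
9 + 5 + 1 + 1 + 1
9 + 4 + 2 + 1 + 1
9 + 3 + 3 + 1 + 1
9 + 3 + 2 + 2 + 1
9 + 2 + 2 + 2 + 2
…and 35 more, for 47 total.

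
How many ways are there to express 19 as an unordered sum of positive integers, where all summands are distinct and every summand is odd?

They are:
19
1+3+15
1+5+13
1+7+11
3+5+11
3+7+9

6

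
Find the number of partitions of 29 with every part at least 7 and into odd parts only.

5

They are:
29
15 + 7 + 7
13 + 9 + 7
11 + 11 + 7
11 + 9 + 9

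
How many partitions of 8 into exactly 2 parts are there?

4

The partitions of 8 that satisfy the conditions:
7, 1
6, 2
5, 3
4, 4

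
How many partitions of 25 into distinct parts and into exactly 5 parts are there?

A partial list (first 12 by largest part):
1,2,3,4,15
1,2,3,5,14
1,2,3,6,13
1,2,4,5,13
1,2,3,7,12
1,2,4,6,12
1,3,4,5,12
1,2,3,8,11
1,2,4,7,11
1,2,5,6,11
1,3,4,6,11
2,3,4,5,11
…and 18 more, for 30 total.

30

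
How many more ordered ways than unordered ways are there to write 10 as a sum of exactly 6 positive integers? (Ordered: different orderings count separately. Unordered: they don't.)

Ordered (compositions into 6 parts): C(9,5) = 126.
Unordered (partitions into 6 parts): 5.
Difference: 126 − 5 = 121.

121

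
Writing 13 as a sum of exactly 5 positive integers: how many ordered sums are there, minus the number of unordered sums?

Ordered (compositions into 5 parts): C(12,4) = 495.
Partitions of 13 into exactly 5 parts: 18.
Difference: 495 − 18 = 477.

477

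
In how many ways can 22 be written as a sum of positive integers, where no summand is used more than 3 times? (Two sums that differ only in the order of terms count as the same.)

484

Enumerating by decreasing first part gives 484 partitions in all.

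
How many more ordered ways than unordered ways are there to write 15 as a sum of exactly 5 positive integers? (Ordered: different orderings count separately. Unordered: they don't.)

971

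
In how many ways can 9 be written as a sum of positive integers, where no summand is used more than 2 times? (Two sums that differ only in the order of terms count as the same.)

16

Enumerating:
9
1+8
2+7
1+1+7
3+6
1+2+6
4+5
1+3+5
2+2+5
1+1+2+5
1+4+4
2+3+4
1+1+3+4
1+2+2+4
1+2+3+3
1+1+2+2+3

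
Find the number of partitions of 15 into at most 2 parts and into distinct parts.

The partitions of 15 that satisfy the conditions:
15
14 + 1
13 + 2
12 + 3
11 + 4
10 + 5
9 + 6
8 + 7

8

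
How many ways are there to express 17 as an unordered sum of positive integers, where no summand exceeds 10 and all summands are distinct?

24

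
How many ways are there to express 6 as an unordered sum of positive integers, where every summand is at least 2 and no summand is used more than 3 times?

4

The partitions of 6 that satisfy the conditions:
6
4, 2
3, 3
2, 2, 2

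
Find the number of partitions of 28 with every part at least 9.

Listing the qualifying partitions of 28:
28
19+9
18+10
17+11
16+12
15+13
14+14
10+9+9
That's 8 in total.

8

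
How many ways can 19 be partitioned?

Direct enumeration gives 490 partitions.

490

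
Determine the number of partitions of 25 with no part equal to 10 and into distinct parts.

Systematic enumeration (by largest part, then next-largest, …) yields 118.

118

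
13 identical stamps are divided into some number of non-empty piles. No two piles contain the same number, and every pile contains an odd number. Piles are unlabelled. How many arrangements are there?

3

Listing the qualifying partitions of 13:
13
9,3,1
7,5,1
That's 3 in total.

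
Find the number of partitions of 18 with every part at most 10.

Systematic enumeration (by largest part, then next-largest, …) yields 340.

340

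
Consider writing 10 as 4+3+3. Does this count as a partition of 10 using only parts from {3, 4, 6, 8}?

Yes

The parts sum to 10, and the condition 'each summand belongs to {3, 4, 6, 8}' holds.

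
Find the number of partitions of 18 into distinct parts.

46

A partial list (first 12 by largest part):
18
17, 1
16, 2
15, 3
15, 2, 1
14, 4
14, 3, 1
13, 5
13, 4, 1
13, 3, 2
12, 6
12, 5, 1
…and 34 more, for 46 total.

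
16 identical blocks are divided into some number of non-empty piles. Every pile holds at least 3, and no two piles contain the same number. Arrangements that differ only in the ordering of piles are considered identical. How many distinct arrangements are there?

10

Listing the qualifying partitions of 16:
16
13 + 3
12 + 4
11 + 5
10 + 6
9 + 7
9 + 4 + 3
8 + 5 + 3
7 + 6 + 3
7 + 5 + 4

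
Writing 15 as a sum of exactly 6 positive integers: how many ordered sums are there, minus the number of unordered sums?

1976

Ordered (compositions into 6 parts): C(14,5) = 2002.
Unordered (partitions into 6 parts): 26.
Difference: 2002 − 26 = 1976.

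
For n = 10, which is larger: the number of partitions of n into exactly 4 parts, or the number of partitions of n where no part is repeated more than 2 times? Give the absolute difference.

13

Partitions of 10 into exactly 4 parts: 9.
Partitions of 10 where no part is repeated more than 2 times: 22.
|9 − 22| = 13.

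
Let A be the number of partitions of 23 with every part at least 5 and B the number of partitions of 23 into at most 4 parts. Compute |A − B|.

Partitions of 23 with every part at least 5: 21.
Partitions of 23 into at most 4 parts: 150.
|21 − 150| = 129.

129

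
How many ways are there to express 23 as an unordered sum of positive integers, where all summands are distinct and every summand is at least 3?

32

There are too many to list fully; the first 12 (by largest part) are:
23
3,20
4,19
5,18
6,17
7,16
3,4,16
8,15
3,5,15
9,14
3,6,14
4,5,14
…and 20 more, for 32 total.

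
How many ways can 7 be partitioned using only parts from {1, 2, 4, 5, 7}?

They are:
7
5 + 2
5 + 1 + 1
4 + 2 + 1
4 + 1 + 1 + 1
2 + 2 + 2 + 1
2 + 2 + 1 + 1 + 1
2 + 1 + 1 + 1 + 1 + 1
1 + 1 + 1 + 1 + 1 + 1 + 1
That's 9 in total.

9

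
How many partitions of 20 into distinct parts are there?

There are too many to list fully; the first 12 (by largest part) are:
20
19 + 1
18 + 2
17 + 3
17 + 2 + 1
16 + 4
16 + 3 + 1
15 + 5
15 + 4 + 1
15 + 3 + 2
14 + 6
14 + 5 + 1
…and 52 more, for 64 total.

64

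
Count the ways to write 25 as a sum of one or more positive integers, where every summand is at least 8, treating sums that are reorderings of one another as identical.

Enumerating:
25
17+8
16+9
15+10
14+11
13+12
9+8+8

7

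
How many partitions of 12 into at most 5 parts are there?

A partial list (first 12 by largest part):
12
1+11
2+10
1+1+10
3+9
1+2+9
1+1+1+9
4+8
1+3+8
2+2+8
1+1+2+8
1+1+1+1+8
…and 35 more, for 47 total.

47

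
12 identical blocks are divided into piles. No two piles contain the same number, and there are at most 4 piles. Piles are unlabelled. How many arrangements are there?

Listing the qualifying partitions of 12:
12
1, 11
2, 10
3, 9
1, 2, 9
4, 8
1, 3, 8
5, 7
1, 4, 7
2, 3, 7
1, 5, 6
2, 4, 6
1, 2, 3, 6
3, 4, 5
1, 2, 4, 5

15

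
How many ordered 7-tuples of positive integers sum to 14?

A composition of 14 into 7 positive parts is chosen by placing 6 dividers among the 13 gaps between 14 units: C(13,6) = 1716.

1716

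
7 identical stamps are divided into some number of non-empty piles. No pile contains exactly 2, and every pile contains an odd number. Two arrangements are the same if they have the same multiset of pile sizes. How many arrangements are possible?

They are:
7
5, 1, 1
3, 3, 1
3, 1, 1, 1, 1
1, 1, 1, 1, 1, 1, 1
That's 5 in total.

5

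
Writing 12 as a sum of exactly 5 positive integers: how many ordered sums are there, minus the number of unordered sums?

317

Compositions: C(11,4) = 330.
Partitions of 12 into exactly 5 parts: 13.
Difference: 330 − 13 = 317.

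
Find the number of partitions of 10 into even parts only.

Enumerating:
10
8,2
6,4
6,2,2
4,4,2
4,2,2,2
2,2,2,2,2
That's 7 in total.

7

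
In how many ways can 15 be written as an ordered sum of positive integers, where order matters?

The number of compositions of n is 2^(n−1); here 2^14 = 16384.

16384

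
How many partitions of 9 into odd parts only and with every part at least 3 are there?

2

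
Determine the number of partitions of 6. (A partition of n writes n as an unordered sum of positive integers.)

Listing the qualifying partitions of 6:
6
1+5
2+4
1+1+4
3+3
1+2+3
1+1+1+3
2+2+2
1+1+2+2
1+1+1+1+2
1+1+1+1+1+1

11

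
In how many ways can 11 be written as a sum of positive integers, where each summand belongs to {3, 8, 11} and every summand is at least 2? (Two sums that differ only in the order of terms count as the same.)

They are:
11
3,8

2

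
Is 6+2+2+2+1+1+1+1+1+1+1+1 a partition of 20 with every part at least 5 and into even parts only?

The parts sum to 20, and the condition 'every summand is at least 5' is violated.

No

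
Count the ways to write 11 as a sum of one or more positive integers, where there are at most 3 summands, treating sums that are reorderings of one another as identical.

Enumerating:
11
1 + 10
2 + 9
1 + 1 + 9
3 + 8
1 + 2 + 8
4 + 7
1 + 3 + 7
2 + 2 + 7
5 + 6
1 + 4 + 6
2 + 3 + 6
1 + 5 + 5
2 + 4 + 5
3 + 3 + 5
3 + 4 + 4

16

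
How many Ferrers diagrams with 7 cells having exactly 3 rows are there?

4

They are:
5 + 1 + 1
4 + 2 + 1
3 + 3 + 1
3 + 2 + 2
That's 4 in total.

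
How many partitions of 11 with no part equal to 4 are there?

41

There are too many to list fully; the first 12 (by largest part) are:
11
10 + 1
9 + 2
9 + 1 + 1
8 + 3
8 + 2 + 1
8 + 1 + 1 + 1
7 + 3 + 1
7 + 2 + 2
7 + 2 + 1 + 1
7 + 1 + 1 + 1 + 1
6 + 5
…and 29 more, for 41 total.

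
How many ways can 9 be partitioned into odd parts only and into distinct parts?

The partitions of 9 that satisfy the conditions:
9
5 + 3 + 1
That's 2 in total.

2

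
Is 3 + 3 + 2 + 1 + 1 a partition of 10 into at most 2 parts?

The parts sum to 10, and the condition 'there are at most 2 summands' is violated.

No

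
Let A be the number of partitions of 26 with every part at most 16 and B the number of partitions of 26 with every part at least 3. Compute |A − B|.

Partitions of 26 with every part at most 16: 2339.
Partitions of 26 with every part at least 3: 158.
|2339 − 158| = 2181.

2181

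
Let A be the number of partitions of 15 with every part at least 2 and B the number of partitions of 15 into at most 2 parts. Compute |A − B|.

33

Partitions of 15 with every part at least 2: 41.
Partitions of 15 into at most 2 parts: 8.
|41 − 8| = 33.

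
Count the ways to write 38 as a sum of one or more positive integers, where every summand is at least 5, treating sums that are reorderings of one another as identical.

236

Enumerating by decreasing first part gives 236 partitions in all.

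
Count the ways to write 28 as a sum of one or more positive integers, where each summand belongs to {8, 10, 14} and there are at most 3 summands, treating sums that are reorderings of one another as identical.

Listing the qualifying partitions of 28:
14 + 14
10 + 10 + 8
That's 2 in total.

2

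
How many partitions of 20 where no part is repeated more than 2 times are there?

202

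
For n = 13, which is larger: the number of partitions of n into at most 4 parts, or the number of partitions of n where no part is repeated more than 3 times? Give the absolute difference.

Partitions of 13 into at most 4 parts: 39.
Partitions of 13 where no part is repeated more than 3 times: 64.
|39 − 64| = 25.

25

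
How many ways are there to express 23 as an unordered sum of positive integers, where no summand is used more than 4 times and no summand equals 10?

693

Counting exhaustively, 693 partitions satisfy the conditions.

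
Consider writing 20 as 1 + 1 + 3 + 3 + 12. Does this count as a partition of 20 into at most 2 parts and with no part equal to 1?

The parts sum to 20, and the condition 'there are at most 2 summands' is violated.

No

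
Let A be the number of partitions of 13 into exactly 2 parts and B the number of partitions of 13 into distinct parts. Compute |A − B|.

Partitions of 13 into exactly 2 parts: 6.
Partitions of 13 into distinct parts: 18.
|6 − 18| = 12.

12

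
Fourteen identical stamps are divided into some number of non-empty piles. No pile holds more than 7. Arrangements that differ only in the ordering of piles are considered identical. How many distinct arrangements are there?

105

Enumerating by decreasing first part gives 105 partitions in all.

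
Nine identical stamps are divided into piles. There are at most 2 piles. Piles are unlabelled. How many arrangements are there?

Enumerating:
9
1,8
2,7
3,6
4,5

5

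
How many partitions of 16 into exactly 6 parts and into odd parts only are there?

7

Enumerating:
11 + 1 + 1 + 1 + 1 + 1
9 + 3 + 1 + 1 + 1 + 1
7 + 5 + 1 + 1 + 1 + 1
7 + 3 + 3 + 1 + 1 + 1
5 + 5 + 3 + 1 + 1 + 1
5 + 3 + 3 + 3 + 1 + 1
3 + 3 + 3 + 3 + 3 + 1
That's 7 in total.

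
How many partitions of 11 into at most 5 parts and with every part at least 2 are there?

14

They are:
11
9+2
8+3
7+4
7+2+2
6+5
6+3+2
5+4+2
5+3+3
5+2+2+2
4+4+3
4+3+2+2
3+3+3+2
3+2+2+2+2
Counting gives 14.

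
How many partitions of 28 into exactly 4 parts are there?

169

Enumerating by decreasing first part gives 169 partitions in all.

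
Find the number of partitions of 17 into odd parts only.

There are too many to list fully; the first 12 (by largest part) are:
17
1,1,15
1,3,13
1,1,1,1,13
1,5,11
3,3,11
1,1,1,3,11
1,1,1,1,1,1,11
1,7,9
3,5,9
1,1,1,5,9
1,1,3,3,9
…and 26 more, for 38 total.

38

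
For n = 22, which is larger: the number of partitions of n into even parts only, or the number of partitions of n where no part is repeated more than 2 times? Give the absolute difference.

Partitions of 22 into even parts only: 56.
Partitions of 22 where no part is repeated more than 2 times: 297.
|56 − 297| = 241.

241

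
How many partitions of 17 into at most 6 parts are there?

Systematic enumeration (by largest part, then next-largest, …) yields 163.

163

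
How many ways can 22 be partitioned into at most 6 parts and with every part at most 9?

196

A full systematic count gives 196.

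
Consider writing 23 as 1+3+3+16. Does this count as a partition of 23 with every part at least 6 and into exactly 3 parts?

No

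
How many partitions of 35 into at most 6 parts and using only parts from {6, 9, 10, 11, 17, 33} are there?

5

They are:
9+9+17
6+6+6+17
6+9+9+11
6+6+6+6+11
6+9+10+10
That's 5 in total.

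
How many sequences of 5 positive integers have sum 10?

A composition of 10 into 5 positive parts is chosen by placing 4 dividers among the 9 gaps between 10 units: C(9,4) = 126.

126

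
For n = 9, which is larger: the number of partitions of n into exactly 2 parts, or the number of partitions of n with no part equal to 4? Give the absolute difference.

Partitions of 9 into exactly 2 parts: 4.
Partitions of 9 with no part equal to 4: 23.
|4 − 23| = 19.

19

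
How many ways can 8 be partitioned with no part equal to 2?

11

The partitions of 8 that satisfy the conditions:
8
1+7
1+1+6
3+5
1+1+1+5
4+4
1+3+4
1+1+1+1+4
1+1+3+3
1+1+1+1+1+3
1+1+1+1+1+1+1+1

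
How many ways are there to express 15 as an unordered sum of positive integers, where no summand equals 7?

154

A full systematic count gives 154.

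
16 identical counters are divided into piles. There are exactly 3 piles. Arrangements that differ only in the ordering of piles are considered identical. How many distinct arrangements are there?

Enumerating:
1,1,14
1,2,13
1,3,12
2,2,12
1,4,11
2,3,11
1,5,10
2,4,10
3,3,10
1,6,9
2,5,9
3,4,9
1,7,8
2,6,8
3,5,8
4,4,8
2,7,7
3,6,7
4,5,7
4,6,6
5,5,6
Counting gives 21.

21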